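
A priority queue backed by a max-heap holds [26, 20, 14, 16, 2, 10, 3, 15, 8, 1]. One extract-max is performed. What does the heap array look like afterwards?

remove root 26; move last element 1 to root → [1, 20, 14, 16, 2, 10, 3, 15, 8]
1 vs larger child 20 at index 1, swap → [20, 1, 14, 16, 2, 10, 3, 15, 8]
1 vs larger child 16 at index 3, swap → [20, 16, 14, 1, 2, 10, 3, 15, 8]
1 vs larger child 15 at index 7, swap → [20, 16, 14, 15, 2, 10, 3, 1, 8]

[20, 16, 14, 15, 2, 10, 3, 1, 8]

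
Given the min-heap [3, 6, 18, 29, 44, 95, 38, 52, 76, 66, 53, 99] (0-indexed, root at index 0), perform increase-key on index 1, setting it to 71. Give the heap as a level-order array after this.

[3, 29, 18, 52, 44, 95, 38, 71, 76, 66, 53, 99]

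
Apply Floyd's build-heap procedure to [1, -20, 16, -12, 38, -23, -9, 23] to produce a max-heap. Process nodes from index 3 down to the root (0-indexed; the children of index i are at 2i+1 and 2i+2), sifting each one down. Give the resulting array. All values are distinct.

[38, 23, 16, 1, -20, -23, -9, -12]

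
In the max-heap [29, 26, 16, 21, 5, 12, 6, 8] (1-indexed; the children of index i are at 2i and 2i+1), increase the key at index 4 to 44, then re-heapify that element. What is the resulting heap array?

set index 4 from 21 to 44 → [29, 26, 16, 44, 5, 12, 6, 8]
44 > parent 26 at index 2, swap → [29, 44, 16, 26, 5, 12, 6, 8]
44 > parent 29 at index 1, swap → [44, 29, 16, 26, 5, 12, 6, 8]

[44, 29, 16, 26, 5, 12, 6, 8]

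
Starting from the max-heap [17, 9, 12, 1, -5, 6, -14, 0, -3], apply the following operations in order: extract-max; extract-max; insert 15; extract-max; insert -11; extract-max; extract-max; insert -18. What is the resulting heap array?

[1, 0, -3, -14, -5, -11, -18]

extract-max → returns 17:
  remove root 17; move last element -3 to root → [-3, 9, 12, 1, -5, 6, -14, 0]
  -3 vs larger child 12 at index 2, swap → [12, 9, -3, 1, -5, 6, -14, 0]
  -3 vs larger child 6 at index 5, swap → [12, 9, 6, 1, -5, -3, -14, 0]
extract-max → returns 12:
  remove root 12; move last element 0 to root → [0, 9, 6, 1, -5, -3, -14]
  0 vs larger child 9 at index 1, swap → [9, 0, 6, 1, -5, -3, -14]
  0 vs larger child 1 at index 3, swap → [9, 1, 6, 0, -5, -3, -14]
insert 15:
  append 15 at index 7 → [9, 1, 6, 0, -5, -3, -14, 15]
  15 > parent 0 at index 3, swap → [9, 1, 6, 15, -5, -3, -14, 0]
  15 > parent 1 at index 1, swap → [9, 15, 6, 1, -5, -3, -14, 0]
  15 > parent 9 at index 0, swap → [15, 9, 6, 1, -5, -3, -14, 0]
extract-max → returns 15:
  remove root 15; move last element 0 to root → [0, 9, 6, 1, -5, -3, -14]
  0 vs larger child 9 at index 1, swap → [9, 0, 6, 1, -5, -3, -14]
  0 vs larger child 1 at index 3, swap → [9, 1, 6, 0, -5, -3, -14]
insert -11:
  append -11 at index 7 → [9, 1, 6, 0, -5, -3, -14, -11] (no swap needed)
extract-max → returns 9:
  remove root 9; move last element -11 to root → [-11, 1, 6, 0, -5, -3, -14]
  -11 vs larger child 6 at index 2, swap → [6, 1, -11, 0, -5, -3, -14]
  -11 vs larger child -3 at index 5, swap → [6, 1, -3, 0, -5, -11, -14]
extract-max → returns 6:
  remove root 6; move last element -14 to root → [-14, 1, -3, 0, -5, -11]
  -14 vs larger child 1 at index 1, swap → [1, -14, -3, 0, -5, -11]
  -14 vs larger child 0 at index 3, swap → [1, 0, -3, -14, -5, -11]
insert -18:
  append -18 at index 6 → [1, 0, -3, -14, -5, -11, -18] (no swap needed)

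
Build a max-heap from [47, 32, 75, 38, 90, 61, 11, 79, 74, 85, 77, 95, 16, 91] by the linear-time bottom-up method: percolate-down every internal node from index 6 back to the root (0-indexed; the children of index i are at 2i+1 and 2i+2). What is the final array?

[95, 90, 91, 79, 85, 75, 47, 38, 74, 32, 77, 61, 16, 11]

sift down from index 6:
  11 vs only child 91 at index 13, swap → [47, 32, 75, 38, 90, 61, 91, 79, 74, 85, 77, 95, 16, 11]
sift down from index 5:
  61 vs larger child 95 at index 11, swap → [47, 32, 75, 38, 90, 95, 91, 79, 74, 85, 77, 61, 16, 11]
sift down from index 4: already satisfies heap property
sift down from index 3:
  38 vs larger child 79 at index 7, swap → [47, 32, 75, 79, 90, 95, 91, 38, 74, 85, 77, 61, 16, 11]
sift down from index 2:
  75 vs larger child 95 at index 5, swap → [47, 32, 95, 79, 90, 75, 91, 38, 74, 85, 77, 61, 16, 11]
sift down from index 1:
  32 vs larger child 90 at index 4, swap → [47, 90, 95, 79, 32, 75, 91, 38, 74, 85, 77, 61, 16, 11]
  32 vs larger child 85 at index 9, swap → [47, 90, 95, 79, 85, 75, 91, 38, 74, 32, 77, 61, 16, 11]
sift down from index 0:
  47 vs larger child 95 at index 2, swap → [95, 90, 47, 79, 85, 75, 91, 38, 74, 32, 77, 61, 16, 11]
  47 vs larger child 91 at index 6, swap → [95, 90, 91, 79, 85, 75, 47, 38, 74, 32, 77, 61, 16, 11]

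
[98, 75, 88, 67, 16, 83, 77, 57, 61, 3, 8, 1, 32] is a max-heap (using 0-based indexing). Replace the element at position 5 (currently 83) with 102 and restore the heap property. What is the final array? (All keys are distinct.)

[102, 75, 98, 67, 16, 88, 77, 57, 61, 3, 8, 1, 32]

set index 5 from 83 to 102 → [98, 75, 88, 67, 16, 102, 77, 57, 61, 3, 8, 1, 32]
102 > parent 88 at index 2, swap → [98, 75, 102, 67, 16, 88, 77, 57, 61, 3, 8, 1, 32]
102 > parent 98 at index 0, swap → [102, 75, 98, 67, 16, 88, 77, 57, 61, 3, 8, 1, 32]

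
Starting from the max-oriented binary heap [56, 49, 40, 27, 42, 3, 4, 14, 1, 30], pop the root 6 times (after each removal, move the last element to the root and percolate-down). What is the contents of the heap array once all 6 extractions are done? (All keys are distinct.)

[14, 4, 1, 3]

extract-max #1 returns 56:
  remove root 56; move last element 30 to root → [30, 49, 40, 27, 42, 3, 4, 14, 1]
  30 vs larger child 49 at index 1, swap → [49, 30, 40, 27, 42, 3, 4, 14, 1]
  30 vs larger child 42 at index 4, swap → [49, 42, 40, 27, 30, 3, 4, 14, 1]
extract-max #2 returns 49:
  remove root 49; move last element 1 to root → [1, 42, 40, 27, 30, 3, 4, 14]
  1 vs larger child 42 at index 1, swap → [42, 1, 40, 27, 30, 3, 4, 14]
  1 vs larger child 30 at index 4, swap → [42, 30, 40, 27, 1, 3, 4, 14]
extract-max #3 returns 42:
  remove root 42; move last element 14 to root → [14, 30, 40, 27, 1, 3, 4]
  14 vs larger child 40 at index 2, swap → [40, 30, 14, 27, 1, 3, 4]
extract-max #4 returns 40:
  remove root 40; move last element 4 to root → [4, 30, 14, 27, 1, 3]
  4 vs larger child 30 at index 1, swap → [30, 4, 14, 27, 1, 3]
  4 vs larger child 27 at index 3, swap → [30, 27, 14, 4, 1, 3]
extract-max #5 returns 30:
  remove root 30; move last element 3 to root → [3, 27, 14, 4, 1]
  3 vs larger child 27 at index 1, swap → [27, 3, 14, 4, 1]
  3 vs larger child 4 at index 3, swap → [27, 4, 14, 3, 1]
extract-max #6 returns 27:
  remove root 27; move last element 1 to root → [1, 4, 14, 3]
  1 vs larger child 14 at index 2, swap → [14, 4, 1, 3]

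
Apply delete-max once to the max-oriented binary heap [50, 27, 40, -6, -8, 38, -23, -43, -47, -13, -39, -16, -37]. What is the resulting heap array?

[40, 27, 38, -6, -8, -16, -23, -43, -47, -13, -39, -37]

remove root 50; move last element -37 to root → [-37, 27, 40, -6, -8, 38, -23, -43, -47, -13, -39, -16]
-37 vs larger child 40 at index 2, swap → [40, 27, -37, -6, -8, 38, -23, -43, -47, -13, -39, -16]
-37 vs larger child 38 at index 5, swap → [40, 27, 38, -6, -8, -37, -23, -43, -47, -13, -39, -16]
-37 vs only child -16 at index 11, swap → [40, 27, 38, -6, -8, -16, -23, -43, -47, -13, -39, -37]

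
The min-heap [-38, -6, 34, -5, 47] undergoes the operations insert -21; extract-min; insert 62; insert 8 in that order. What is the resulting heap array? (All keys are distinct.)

[-21, -6, 8, -5, 47, 62, 34]

insert -21:
  append -21 at index 5 → [-38, -6, 34, -5, 47, -21]
  -21 < parent 34 at index 2, swap → [-38, -6, -21, -5, 47, 34]
extract-min → returns -38:
  remove root -38; move last element 34 to root → [34, -6, -21, -5, 47]
  34 vs smaller child -21 at index 2, swap → [-21, -6, 34, -5, 47]
insert 62:
  append 62 at index 5 → [-21, -6, 34, -5, 47, 62] (no swap needed)
insert 8:
  append 8 at index 6 → [-21, -6, 34, -5, 47, 62, 8]
  8 < parent 34 at index 2, swap → [-21, -6, 8, -5, 47, 62, 34]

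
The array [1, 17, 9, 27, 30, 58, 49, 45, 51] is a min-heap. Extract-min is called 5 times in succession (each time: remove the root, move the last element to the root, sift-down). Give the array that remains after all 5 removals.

extract-min #1 returns 1:
  remove root 1; move last element 51 to root → [51, 17, 9, 27, 30, 58, 49, 45]
  51 vs smaller child 9 at index 2, swap → [9, 17, 51, 27, 30, 58, 49, 45]
  51 vs smaller child 49 at index 6, swap → [9, 17, 49, 27, 30, 58, 51, 45]
extract-min #2 returns 9:
  remove root 9; move last element 45 to root → [45, 17, 49, 27, 30, 58, 51]
  45 vs smaller child 17 at index 1, swap → [17, 45, 49, 27, 30, 58, 51]
  45 vs smaller child 27 at index 3, swap → [17, 27, 49, 45, 30, 58, 51]
extract-min #3 returns 17:
  remove root 17; move last element 51 to root → [51, 27, 49, 45, 30, 58]
  51 vs smaller child 27 at index 1, swap → [27, 51, 49, 45, 30, 58]
  51 vs smaller child 30 at index 4, swap → [27, 30, 49, 45, 51, 58]
extract-min #4 returns 27:
  remove root 27; move last element 58 to root → [58, 30, 49, 45, 51]
  58 vs smaller child 30 at index 1, swap → [30, 58, 49, 45, 51]
  58 vs smaller child 45 at index 3, swap → [30, 45, 49, 58, 51]
extract-min #5 returns 30:
  remove root 30; move last element 51 to root → [51, 45, 49, 58]
  51 vs smaller child 45 at index 1, swap → [45, 51, 49, 58]

[45, 51, 49, 58]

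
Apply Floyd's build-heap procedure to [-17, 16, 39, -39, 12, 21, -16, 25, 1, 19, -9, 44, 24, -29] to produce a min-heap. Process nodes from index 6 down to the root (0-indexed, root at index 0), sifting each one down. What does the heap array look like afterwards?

[-39, -17, -29, 1, -9, 21, -16, 25, 16, 19, 12, 44, 24, 39]

sift down from index 6:
  -16 vs only child -29 at index 13, swap → [-17, 16, 39, -39, 12, 21, -29, 25, 1, 19, -9, 44, 24, -16]
sift down from index 5: already satisfies heap property
sift down from index 4:
  12 vs smaller child -9 at index 10, swap → [-17, 16, 39, -39, -9, 21, -29, 25, 1, 19, 12, 44, 24, -16]
sift down from index 3: already satisfies heap property
sift down from index 2:
  39 vs smaller child -29 at index 6, swap → [-17, 16, -29, -39, -9, 21, 39, 25, 1, 19, 12, 44, 24, -16]
  39 vs only child -16 at index 13, swap → [-17, 16, -29, -39, -9, 21, -16, 25, 1, 19, 12, 44, 24, 39]
sift down from index 1:
  16 vs smaller child -39 at index 3, swap → [-17, -39, -29, 16, -9, 21, -16, 25, 1, 19, 12, 44, 24, 39]
  16 vs smaller child 1 at index 8, swap → [-17, -39, -29, 1, -9, 21, -16, 25, 16, 19, 12, 44, 24, 39]
sift down from index 0:
  -17 vs smaller child -39 at index 1, swap → [-39, -17, -29, 1, -9, 21, -16, 25, 16, 19, 12, 44, 24, 39]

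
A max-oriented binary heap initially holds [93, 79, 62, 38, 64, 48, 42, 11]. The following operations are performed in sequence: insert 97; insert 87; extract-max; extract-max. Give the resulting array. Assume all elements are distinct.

[87, 79, 62, 38, 64, 48, 42, 11]

insert 97:
  append 97 at index 8 → [93, 79, 62, 38, 64, 48, 42, 11, 97]
  97 > parent 38 at index 3, swap → [93, 79, 62, 97, 64, 48, 42, 11, 38]
  97 > parent 79 at index 1, swap → [93, 97, 62, 79, 64, 48, 42, 11, 38]
  97 > parent 93 at index 0, swap → [97, 93, 62, 79, 64, 48, 42, 11, 38]
insert 87:
  append 87 at index 9 → [97, 93, 62, 79, 64, 48, 42, 11, 38, 87]
  87 > parent 64 at index 4, swap → [97, 93, 62, 79, 87, 48, 42, 11, 38, 64]
extract-max → returns 97:
  remove root 97; move last element 64 to root → [64, 93, 62, 79, 87, 48, 42, 11, 38]
  64 vs larger child 93 at index 1, swap → [93, 64, 62, 79, 87, 48, 42, 11, 38]
  64 vs larger child 87 at index 4, swap → [93, 87, 62, 79, 64, 48, 42, 11, 38]
extract-max → returns 93:
  remove root 93; move last element 38 to root → [38, 87, 62, 79, 64, 48, 42, 11]
  38 vs larger child 87 at index 1, swap → [87, 38, 62, 79, 64, 48, 42, 11]
  38 vs larger child 79 at index 3, swap → [87, 79, 62, 38, 64, 48, 42, 11]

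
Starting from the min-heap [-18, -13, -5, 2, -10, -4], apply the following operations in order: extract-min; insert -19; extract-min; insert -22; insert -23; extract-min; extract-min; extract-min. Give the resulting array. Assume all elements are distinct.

[-10, -4, -5, 2]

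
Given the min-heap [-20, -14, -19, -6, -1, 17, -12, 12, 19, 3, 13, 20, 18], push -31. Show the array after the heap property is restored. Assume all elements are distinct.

append -31 at index 13 → [-20, -14, -19, -6, -1, 17, -12, 12, 19, 3, 13, 20, 18, -31]
-31 < parent -12 at index 6, swap → [-20, -14, -19, -6, -1, 17, -31, 12, 19, 3, 13, 20, 18, -12]
-31 < parent -19 at index 2, swap → [-20, -14, -31, -6, -1, 17, -19, 12, 19, 3, 13, 20, 18, -12]
-31 < parent -20 at index 0, swap → [-31, -14, -20, -6, -1, 17, -19, 12, 19, 3, 13, 20, 18, -12]

[-31, -14, -20, -6, -1, 17, -19, 12, 19, 3, 13, 20, 18, -12]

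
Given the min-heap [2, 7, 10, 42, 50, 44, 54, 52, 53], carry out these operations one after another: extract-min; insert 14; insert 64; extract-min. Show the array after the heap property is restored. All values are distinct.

[10, 14, 44, 42, 50, 64, 54, 53, 52]

extract-min → returns 2:
  remove root 2; move last element 53 to root → [53, 7, 10, 42, 50, 44, 54, 52]
  53 vs smaller child 7 at index 1, swap → [7, 53, 10, 42, 50, 44, 54, 52]
  53 vs smaller child 42 at index 3, swap → [7, 42, 10, 53, 50, 44, 54, 52]
  53 vs only child 52 at index 7, swap → [7, 42, 10, 52, 50, 44, 54, 53]
insert 14:
  append 14 at index 8 → [7, 42, 10, 52, 50, 44, 54, 53, 14]
  14 < parent 52 at index 3, swap → [7, 42, 10, 14, 50, 44, 54, 53, 52]
  14 < parent 42 at index 1, swap → [7, 14, 10, 42, 50, 44, 54, 53, 52]
insert 64:
  append 64 at index 9 → [7, 14, 10, 42, 50, 44, 54, 53, 52, 64] (no swap needed)
extract-min → returns 7:
  remove root 7; move last element 64 to root → [64, 14, 10, 42, 50, 44, 54, 53, 52]
  64 vs smaller child 10 at index 2, swap → [10, 14, 64, 42, 50, 44, 54, 53, 52]
  64 vs smaller child 44 at index 5, swap → [10, 14, 44, 42, 50, 64, 54, 53, 52]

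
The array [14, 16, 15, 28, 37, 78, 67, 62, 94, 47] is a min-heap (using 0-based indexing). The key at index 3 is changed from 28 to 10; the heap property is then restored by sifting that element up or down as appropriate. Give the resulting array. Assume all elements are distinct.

set index 3 from 28 to 10 → [14, 16, 15, 10, 37, 78, 67, 62, 94, 47]
10 < parent 16 at index 1, swap → [14, 10, 15, 16, 37, 78, 67, 62, 94, 47]
10 < parent 14 at index 0, swap → [10, 14, 15, 16, 37, 78, 67, 62, 94, 47]

[10, 14, 15, 16, 37, 78, 67, 62, 94, 47]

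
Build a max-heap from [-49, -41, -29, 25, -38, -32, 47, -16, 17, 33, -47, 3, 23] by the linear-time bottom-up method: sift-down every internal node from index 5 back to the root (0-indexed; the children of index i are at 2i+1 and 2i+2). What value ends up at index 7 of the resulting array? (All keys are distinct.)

sift down from index 5:
  -32 vs larger child 23 at index 12, swap → [-49, -41, -29, 25, -38, 23, 47, -16, 17, 33, -47, 3, -32]
sift down from index 4:
  -38 vs larger child 33 at index 9, swap → [-49, -41, -29, 25, 33, 23, 47, -16, 17, -38, -47, 3, -32]
sift down from index 3: already satisfies heap property
sift down from index 2:
  -29 vs larger child 47 at index 6, swap → [-49, -41, 47, 25, 33, 23, -29, -16, 17, -38, -47, 3, -32]
sift down from index 1:
  -41 vs larger child 33 at index 4, swap → [-49, 33, 47, 25, -41, 23, -29, -16, 17, -38, -47, 3, -32]
  -41 vs larger child -38 at index 9, swap → [-49, 33, 47, 25, -38, 23, -29, -16, 17, -41, -47, 3, -32]
sift down from index 0:
  -49 vs larger child 47 at index 2, swap → [47, 33, -49, 25, -38, 23, -29, -16, 17, -41, -47, 3, -32]
  -49 vs larger child 23 at index 5, swap → [47, 33, 23, 25, -38, -49, -29, -16, 17, -41, -47, 3, -32]
  -49 vs larger child 3 at index 11, swap → [47, 33, 23, 25, -38, 3, -29, -16, 17, -41, -47, -49, -32]
resulting array: [47, 33, 23, 25, -38, 3, -29, -16, 17, -41, -47, -49, -32]

-16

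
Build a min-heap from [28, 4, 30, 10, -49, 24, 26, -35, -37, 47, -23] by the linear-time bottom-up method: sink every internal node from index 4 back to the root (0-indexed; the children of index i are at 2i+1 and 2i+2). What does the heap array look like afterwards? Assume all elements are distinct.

[-49, -37, 24, -35, -23, 30, 26, 28, 10, 47, 4]

sift down from index 4: already satisfies heap property
sift down from index 3:
  10 vs smaller child -37 at index 8, swap → [28, 4, 30, -37, -49, 24, 26, -35, 10, 47, -23]
sift down from index 2:
  30 vs smaller child 24 at index 5, swap → [28, 4, 24, -37, -49, 30, 26, -35, 10, 47, -23]
sift down from index 1:
  4 vs smaller child -49 at index 4, swap → [28, -49, 24, -37, 4, 30, 26, -35, 10, 47, -23]
  4 vs smaller child -23 at index 10, swap → [28, -49, 24, -37, -23, 30, 26, -35, 10, 47, 4]
sift down from index 0:
  28 vs smaller child -49 at index 1, swap → [-49, 28, 24, -37, -23, 30, 26, -35, 10, 47, 4]
  28 vs smaller child -37 at index 3, swap → [-49, -37, 24, 28, -23, 30, 26, -35, 10, 47, 4]
  28 vs smaller child -35 at index 7, swap → [-49, -37, 24, -35, -23, 30, 26, 28, 10, 47, 4]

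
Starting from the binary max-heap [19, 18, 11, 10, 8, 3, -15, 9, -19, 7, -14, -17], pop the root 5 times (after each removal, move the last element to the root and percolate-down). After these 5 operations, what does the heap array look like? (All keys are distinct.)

[8, 7, 3, -17, -19, -14, -15]

extract-max #1 returns 19:
  remove root 19; move last element -17 to root → [-17, 18, 11, 10, 8, 3, -15, 9, -19, 7, -14]
  -17 vs larger child 18 at index 1, swap → [18, -17, 11, 10, 8, 3, -15, 9, -19, 7, -14]
  -17 vs larger child 10 at index 3, swap → [18, 10, 11, -17, 8, 3, -15, 9, -19, 7, -14]
  -17 vs larger child 9 at index 7, swap → [18, 10, 11, 9, 8, 3, -15, -17, -19, 7, -14]
extract-max #2 returns 18:
  remove root 18; move last element -14 to root → [-14, 10, 11, 9, 8, 3, -15, -17, -19, 7]
  -14 vs larger child 11 at index 2, swap → [11, 10, -14, 9, 8, 3, -15, -17, -19, 7]
  -14 vs larger child 3 at index 5, swap → [11, 10, 3, 9, 8, -14, -15, -17, -19, 7]
extract-max #3 returns 11:
  remove root 11; move last element 7 to root → [7, 10, 3, 9, 8, -14, -15, -17, -19]
  7 vs larger child 10 at index 1, swap → [10, 7, 3, 9, 8, -14, -15, -17, -19]
  7 vs larger child 9 at index 3, swap → [10, 9, 3, 7, 8, -14, -15, -17, -19]
extract-max #4 returns 10:
  remove root 10; move last element -19 to root → [-19, 9, 3, 7, 8, -14, -15, -17]
  -19 vs larger child 9 at index 1, swap → [9, -19, 3, 7, 8, -14, -15, -17]
  -19 vs larger child 8 at index 4, swap → [9, 8, 3, 7, -19, -14, -15, -17]
extract-max #5 returns 9:
  remove root 9; move last element -17 to root → [-17, 8, 3, 7, -19, -14, -15]
  -17 vs larger child 8 at index 1, swap → [8, -17, 3, 7, -19, -14, -15]
  -17 vs larger child 7 at index 3, swap → [8, 7, 3, -17, -19, -14, -15]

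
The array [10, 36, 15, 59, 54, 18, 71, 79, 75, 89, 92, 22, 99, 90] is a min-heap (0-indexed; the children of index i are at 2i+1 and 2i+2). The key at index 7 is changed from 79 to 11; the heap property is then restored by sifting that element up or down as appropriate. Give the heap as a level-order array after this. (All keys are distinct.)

[10, 11, 15, 36, 54, 18, 71, 59, 75, 89, 92, 22, 99, 90]

set index 7 from 79 to 11 → [10, 36, 15, 59, 54, 18, 71, 11, 75, 89, 92, 22, 99, 90]
11 < parent 59 at index 3, swap → [10, 36, 15, 11, 54, 18, 71, 59, 75, 89, 92, 22, 99, 90]
11 < parent 36 at index 1, swap → [10, 11, 15, 36, 54, 18, 71, 59, 75, 89, 92, 22, 99, 90]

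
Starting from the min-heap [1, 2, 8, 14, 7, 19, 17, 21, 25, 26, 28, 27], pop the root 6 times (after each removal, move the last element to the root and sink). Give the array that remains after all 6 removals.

[19, 21, 27, 25, 26, 28]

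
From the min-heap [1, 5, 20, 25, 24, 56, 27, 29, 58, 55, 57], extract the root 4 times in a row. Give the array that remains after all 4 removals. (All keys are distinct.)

extract-min #1 returns 1:
  remove root 1; move last element 57 to root → [57, 5, 20, 25, 24, 56, 27, 29, 58, 55]
  57 vs smaller child 5 at index 1, swap → [5, 57, 20, 25, 24, 56, 27, 29, 58, 55]
  57 vs smaller child 24 at index 4, swap → [5, 24, 20, 25, 57, 56, 27, 29, 58, 55]
  57 vs only child 55 at index 9, swap → [5, 24, 20, 25, 55, 56, 27, 29, 58, 57]
extract-min #2 returns 5:
  remove root 5; move last element 57 to root → [57, 24, 20, 25, 55, 56, 27, 29, 58]
  57 vs smaller child 20 at index 2, swap → [20, 24, 57, 25, 55, 56, 27, 29, 58]
  57 vs smaller child 27 at index 6, swap → [20, 24, 27, 25, 55, 56, 57, 29, 58]
extract-min #3 returns 20:
  remove root 20; move last element 58 to root → [58, 24, 27, 25, 55, 56, 57, 29]
  58 vs smaller child 24 at index 1, swap → [24, 58, 27, 25, 55, 56, 57, 29]
  58 vs smaller child 25 at index 3, swap → [24, 25, 27, 58, 55, 56, 57, 29]
  58 vs only child 29 at index 7, swap → [24, 25, 27, 29, 55, 56, 57, 58]
extract-min #4 returns 24:
  remove root 24; move last element 58 to root → [58, 25, 27, 29, 55, 56, 57]
  58 vs smaller child 25 at index 1, swap → [25, 58, 27, 29, 55, 56, 57]
  58 vs smaller child 29 at index 3, swap → [25, 29, 27, 58, 55, 56, 57]

[25, 29, 27, 58, 55, 56, 57]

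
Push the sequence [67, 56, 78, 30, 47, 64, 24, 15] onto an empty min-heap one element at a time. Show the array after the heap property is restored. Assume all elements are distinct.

[15, 24, 30, 47, 56, 78, 64, 67]

Insert 67:
  append 67 at index 0 → [67] (no swap needed)
Insert 56:
  append 56 at index 1 → [67, 56]
  56 < parent 67 at index 0, swap → [56, 67]
Insert 78:
  append 78 at index 2 → [56, 67, 78] (no swap needed)
Insert 30:
  append 30 at index 3 → [56, 67, 78, 30]
  30 < parent 67 at index 1, swap → [56, 30, 78, 67]
  30 < parent 56 at index 0, swap → [30, 56, 78, 67]
Insert 47:
  append 47 at index 4 → [30, 56, 78, 67, 47]
  47 < parent 56 at index 1, swap → [30, 47, 78, 67, 56]
Insert 64:
  append 64 at index 5 → [30, 47, 78, 67, 56, 64]
  64 < parent 78 at index 2, swap → [30, 47, 64, 67, 56, 78]
Insert 24:
  append 24 at index 6 → [30, 47, 64, 67, 56, 78, 24]
  24 < parent 64 at index 2, swap → [30, 47, 24, 67, 56, 78, 64]
  24 < parent 30 at index 0, swap → [24, 47, 30, 67, 56, 78, 64]
Insert 15:
  append 15 at index 7 → [24, 47, 30, 67, 56, 78, 64, 15]
  15 < parent 67 at index 3, swap → [24, 47, 30, 15, 56, 78, 64, 67]
  15 < parent 47 at index 1, swap → [24, 15, 30, 47, 56, 78, 64, 67]
  15 < parent 24 at index 0, swap → [15, 24, 30, 47, 56, 78, 64, 67]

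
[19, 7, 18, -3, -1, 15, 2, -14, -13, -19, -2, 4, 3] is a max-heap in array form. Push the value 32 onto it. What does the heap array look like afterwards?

append 32 at index 13 → [19, 7, 18, -3, -1, 15, 2, -14, -13, -19, -2, 4, 3, 32]
32 > parent 2 at index 6, swap → [19, 7, 18, -3, -1, 15, 32, -14, -13, -19, -2, 4, 3, 2]
32 > parent 18 at index 2, swap → [19, 7, 32, -3, -1, 15, 18, -14, -13, -19, -2, 4, 3, 2]
32 > parent 19 at index 0, swap → [32, 7, 19, -3, -1, 15, 18, -14, -13, -19, -2, 4, 3, 2]

[32, 7, 19, -3, -1, 15, 18, -14, -13, -19, -2, 4, 3, 2]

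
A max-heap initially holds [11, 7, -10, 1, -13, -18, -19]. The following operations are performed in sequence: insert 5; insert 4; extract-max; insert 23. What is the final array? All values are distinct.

insert 5:
  append 5 at index 7 → [11, 7, -10, 1, -13, -18, -19, 5]
  5 > parent 1 at index 3, swap → [11, 7, -10, 5, -13, -18, -19, 1]
insert 4:
  append 4 at index 8 → [11, 7, -10, 5, -13, -18, -19, 1, 4] (no swap needed)
extract-max → returns 11:
  remove root 11; move last element 4 to root → [4, 7, -10, 5, -13, -18, -19, 1]
  4 vs larger child 7 at index 1, swap → [7, 4, -10, 5, -13, -18, -19, 1]
  4 vs larger child 5 at index 3, swap → [7, 5, -10, 4, -13, -18, -19, 1]
insert 23:
  append 23 at index 8 → [7, 5, -10, 4, -13, -18, -19, 1, 23]
  23 > parent 4 at index 3, swap → [7, 5, -10, 23, -13, -18, -19, 1, 4]
  23 > parent 5 at index 1, swap → [7, 23, -10, 5, -13, -18, -19, 1, 4]
  23 > parent 7 at index 0, swap → [23, 7, -10, 5, -13, -18, -19, 1, 4]

[23, 7, -10, 5, -13, -18, -19, 1, 4]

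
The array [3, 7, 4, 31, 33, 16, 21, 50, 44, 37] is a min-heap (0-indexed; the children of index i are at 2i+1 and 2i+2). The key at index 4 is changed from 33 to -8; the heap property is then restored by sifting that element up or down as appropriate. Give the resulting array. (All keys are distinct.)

set index 4 from 33 to -8 → [3, 7, 4, 31, -8, 16, 21, 50, 44, 37]
-8 < parent 7 at index 1, swap → [3, -8, 4, 31, 7, 16, 21, 50, 44, 37]
-8 < parent 3 at index 0, swap → [-8, 3, 4, 31, 7, 16, 21, 50, 44, 37]

[-8, 3, 4, 31, 7, 16, 21, 50, 44, 37]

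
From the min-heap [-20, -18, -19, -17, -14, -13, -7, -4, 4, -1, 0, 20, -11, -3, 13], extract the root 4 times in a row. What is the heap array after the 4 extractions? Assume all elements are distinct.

[-14, -4, -13, -3, -1, -11, -7, 20, 4, 13, 0]

extract-min #1 returns -20:
  remove root -20; move last element 13 to root → [13, -18, -19, -17, -14, -13, -7, -4, 4, -1, 0, 20, -11, -3]
  13 vs smaller child -19 at index 2, swap → [-19, -18, 13, -17, -14, -13, -7, -4, 4, -1, 0, 20, -11, -3]
  13 vs smaller child -13 at index 5, swap → [-19, -18, -13, -17, -14, 13, -7, -4, 4, -1, 0, 20, -11, -3]
  13 vs smaller child -11 at index 12, swap → [-19, -18, -13, -17, -14, -11, -7, -4, 4, -1, 0, 20, 13, -3]
extract-min #2 returns -19:
  remove root -19; move last element -3 to root → [-3, -18, -13, -17, -14, -11, -7, -4, 4, -1, 0, 20, 13]
  -3 vs smaller child -18 at index 1, swap → [-18, -3, -13, -17, -14, -11, -7, -4, 4, -1, 0, 20, 13]
  -3 vs smaller child -17 at index 3, swap → [-18, -17, -13, -3, -14, -11, -7, -4, 4, -1, 0, 20, 13]
  -3 vs smaller child -4 at index 7, swap → [-18, -17, -13, -4, -14, -11, -7, -3, 4, -1, 0, 20, 13]
extract-min #3 returns -18:
  remove root -18; move last element 13 to root → [13, -17, -13, -4, -14, -11, -7, -3, 4, -1, 0, 20]
  13 vs smaller child -17 at index 1, swap → [-17, 13, -13, -4, -14, -11, -7, -3, 4, -1, 0, 20]
  13 vs smaller child -14 at index 4, swap → [-17, -14, -13, -4, 13, -11, -7, -3, 4, -1, 0, 20]
  13 vs smaller child -1 at index 9, swap → [-17, -14, -13, -4, -1, -11, -7, -3, 4, 13, 0, 20]
extract-min #4 returns -17:
  remove root -17; move last element 20 to root → [20, -14, -13, -4, -1, -11, -7, -3, 4, 13, 0]
  20 vs smaller child -14 at index 1, swap → [-14, 20, -13, -4, -1, -11, -7, -3, 4, 13, 0]
  20 vs smaller child -4 at index 3, swap → [-14, -4, -13, 20, -1, -11, -7, -3, 4, 13, 0]
  20 vs smaller child -3 at index 7, swap → [-14, -4, -13, -3, -1, -11, -7, 20, 4, 13, 0]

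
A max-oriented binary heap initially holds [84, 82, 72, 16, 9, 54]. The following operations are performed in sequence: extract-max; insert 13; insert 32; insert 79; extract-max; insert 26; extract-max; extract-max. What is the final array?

[54, 26, 32, 16, 9, 13]

extract-max → returns 84:
  remove root 84; move last element 54 to root → [54, 82, 72, 16, 9]
  54 vs larger child 82 at index 1, swap → [82, 54, 72, 16, 9]
insert 13:
  append 13 at index 5 → [82, 54, 72, 16, 9, 13] (no swap needed)
insert 32:
  append 32 at index 6 → [82, 54, 72, 16, 9, 13, 32] (no swap needed)
insert 79:
  append 79 at index 7 → [82, 54, 72, 16, 9, 13, 32, 79]
  79 > parent 16 at index 3, swap → [82, 54, 72, 79, 9, 13, 32, 16]
  79 > parent 54 at index 1, swap → [82, 79, 72, 54, 9, 13, 32, 16]
extract-max → returns 82:
  remove root 82; move last element 16 to root → [16, 79, 72, 54, 9, 13, 32]
  16 vs larger child 79 at index 1, swap → [79, 16, 72, 54, 9, 13, 32]
  16 vs larger child 54 at index 3, swap → [79, 54, 72, 16, 9, 13, 32]
insert 26:
  append 26 at index 7 → [79, 54, 72, 16, 9, 13, 32, 26]
  26 > parent 16 at index 3, swap → [79, 54, 72, 26, 9, 13, 32, 16]
extract-max → returns 79:
  remove root 79; move last element 16 to root → [16, 54, 72, 26, 9, 13, 32]
  16 vs larger child 72 at index 2, swap → [72, 54, 16, 26, 9, 13, 32]
  16 vs larger child 32 at index 6, swap → [72, 54, 32, 26, 9, 13, 16]
extract-max → returns 72:
  remove root 72; move last element 16 to root → [16, 54, 32, 26, 9, 13]
  16 vs larger child 54 at index 1, swap → [54, 16, 32, 26, 9, 13]
  16 vs larger child 26 at index 3, swap → [54, 26, 32, 16, 9, 13]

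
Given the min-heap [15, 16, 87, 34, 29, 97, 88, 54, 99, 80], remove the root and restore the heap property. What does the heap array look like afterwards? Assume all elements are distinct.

[16, 29, 87, 34, 80, 97, 88, 54, 99]

remove root 15; move last element 80 to root → [80, 16, 87, 34, 29, 97, 88, 54, 99]
80 vs smaller child 16 at index 1, swap → [16, 80, 87, 34, 29, 97, 88, 54, 99]
80 vs smaller child 29 at index 4, swap → [16, 29, 87, 34, 80, 97, 88, 54, 99]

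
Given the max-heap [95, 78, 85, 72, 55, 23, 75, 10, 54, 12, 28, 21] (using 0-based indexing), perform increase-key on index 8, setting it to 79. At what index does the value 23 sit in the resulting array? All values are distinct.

5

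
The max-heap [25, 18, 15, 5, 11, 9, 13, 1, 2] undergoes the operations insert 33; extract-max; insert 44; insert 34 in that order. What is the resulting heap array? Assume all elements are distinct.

[44, 34, 15, 5, 25, 9, 13, 1, 2, 11, 18]

insert 33:
  append 33 at index 9 → [25, 18, 15, 5, 11, 9, 13, 1, 2, 33]
  33 > parent 11 at index 4, swap → [25, 18, 15, 5, 33, 9, 13, 1, 2, 11]
  33 > parent 18 at index 1, swap → [25, 33, 15, 5, 18, 9, 13, 1, 2, 11]
  33 > parent 25 at index 0, swap → [33, 25, 15, 5, 18, 9, 13, 1, 2, 11]
extract-max → returns 33:
  remove root 33; move last element 11 to root → [11, 25, 15, 5, 18, 9, 13, 1, 2]
  11 vs larger child 25 at index 1, swap → [25, 11, 15, 5, 18, 9, 13, 1, 2]
  11 vs larger child 18 at index 4, swap → [25, 18, 15, 5, 11, 9, 13, 1, 2]
insert 44:
  append 44 at index 9 → [25, 18, 15, 5, 11, 9, 13, 1, 2, 44]
  44 > parent 11 at index 4, swap → [25, 18, 15, 5, 44, 9, 13, 1, 2, 11]
  44 > parent 18 at index 1, swap → [25, 44, 15, 5, 18, 9, 13, 1, 2, 11]
  44 > parent 25 at index 0, swap → [44, 25, 15, 5, 18, 9, 13, 1, 2, 11]
insert 34:
  append 34 at index 10 → [44, 25, 15, 5, 18, 9, 13, 1, 2, 11, 34]
  34 > parent 18 at index 4, swap → [44, 25, 15, 5, 34, 9, 13, 1, 2, 11, 18]
  34 > parent 25 at index 1, swap → [44, 34, 15, 5, 25, 9, 13, 1, 2, 11, 18]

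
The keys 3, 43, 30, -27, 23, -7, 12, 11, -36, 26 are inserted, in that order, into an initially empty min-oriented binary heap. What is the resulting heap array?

[-36, -27, -7, 3, 23, 30, 12, 43, 11, 26]

Insert 3:
  append 3 at index 0 → [3] (no swap needed)
Insert 43:
  append 43 at index 1 → [3, 43] (no swap needed)
Insert 30:
  append 30 at index 2 → [3, 43, 30] (no swap needed)
Insert -27:
  append -27 at index 3 → [3, 43, 30, -27]
  -27 < parent 43 at index 1, swap → [3, -27, 30, 43]
  -27 < parent 3 at index 0, swap → [-27, 3, 30, 43]
Insert 23:
  append 23 at index 4 → [-27, 3, 30, 43, 23] (no swap needed)
Insert -7:
  append -7 at index 5 → [-27, 3, 30, 43, 23, -7]
  -7 < parent 30 at index 2, swap → [-27, 3, -7, 43, 23, 30]
Insert 12:
  append 12 at index 6 → [-27, 3, -7, 43, 23, 30, 12] (no swap needed)
Insert 11:
  append 11 at index 7 → [-27, 3, -7, 43, 23, 30, 12, 11]
  11 < parent 43 at index 3, swap → [-27, 3, -7, 11, 23, 30, 12, 43]
Insert -36:
  append -36 at index 8 → [-27, 3, -7, 11, 23, 30, 12, 43, -36]
  -36 < parent 11 at index 3, swap → [-27, 3, -7, -36, 23, 30, 12, 43, 11]
  -36 < parent 3 at index 1, swap → [-27, -36, -7, 3, 23, 30, 12, 43, 11]
  -36 < parent -27 at index 0, swap → [-36, -27, -7, 3, 23, 30, 12, 43, 11]
Insert 26:
  append 26 at index 9 → [-36, -27, -7, 3, 23, 30, 12, 43, 11, 26] (no swap needed)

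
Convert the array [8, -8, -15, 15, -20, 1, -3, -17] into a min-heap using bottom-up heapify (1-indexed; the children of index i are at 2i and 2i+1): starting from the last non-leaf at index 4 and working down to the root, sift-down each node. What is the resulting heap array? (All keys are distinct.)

[-20, -17, -15, 8, -8, 1, -3, 15]

sift down from index 4:
  15 vs only child -17 at index 8, swap → [8, -8, -15, -17, -20, 1, -3, 15]
sift down from index 3: already satisfies heap property
sift down from index 2:
  -8 vs smaller child -20 at index 5, swap → [8, -20, -15, -17, -8, 1, -3, 15]
sift down from index 1:
  8 vs smaller child -20 at index 2, swap → [-20, 8, -15, -17, -8, 1, -3, 15]
  8 vs smaller child -17 at index 4, swap → [-20, -17, -15, 8, -8, 1, -3, 15]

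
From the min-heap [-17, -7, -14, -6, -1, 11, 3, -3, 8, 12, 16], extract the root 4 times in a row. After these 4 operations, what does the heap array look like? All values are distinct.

extract-min #1 returns -17:
  remove root -17; move last element 16 to root → [16, -7, -14, -6, -1, 11, 3, -3, 8, 12]
  16 vs smaller child -14 at index 2, swap → [-14, -7, 16, -6, -1, 11, 3, -3, 8, 12]
  16 vs smaller child 3 at index 6, swap → [-14, -7, 3, -6, -1, 11, 16, -3, 8, 12]
extract-min #2 returns -14:
  remove root -14; move last element 12 to root → [12, -7, 3, -6, -1, 11, 16, -3, 8]
  12 vs smaller child -7 at index 1, swap → [-7, 12, 3, -6, -1, 11, 16, -3, 8]
  12 vs smaller child -6 at index 3, swap → [-7, -6, 3, 12, -1, 11, 16, -3, 8]
  12 vs smaller child -3 at index 7, swap → [-7, -6, 3, -3, -1, 11, 16, 12, 8]
extract-min #3 returns -7:
  remove root -7; move last element 8 to root → [8, -6, 3, -3, -1, 11, 16, 12]
  8 vs smaller child -6 at index 1, swap → [-6, 8, 3, -3, -1, 11, 16, 12]
  8 vs smaller child -3 at index 3, swap → [-6, -3, 3, 8, -1, 11, 16, 12]
extract-min #4 returns -6:
  remove root -6; move last element 12 to root → [12, -3, 3, 8, -1, 11, 16]
  12 vs smaller child -3 at index 1, swap → [-3, 12, 3, 8, -1, 11, 16]
  12 vs smaller child -1 at index 4, swap → [-3, -1, 3, 8, 12, 11, 16]

[-3, -1, 3, 8, 12, 11, 16]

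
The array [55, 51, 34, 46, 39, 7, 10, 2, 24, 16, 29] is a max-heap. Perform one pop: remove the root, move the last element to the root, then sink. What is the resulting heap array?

[51, 46, 34, 29, 39, 7, 10, 2, 24, 16]

remove root 55; move last element 29 to root → [29, 51, 34, 46, 39, 7, 10, 2, 24, 16]
29 vs larger child 51 at index 1, swap → [51, 29, 34, 46, 39, 7, 10, 2, 24, 16]
29 vs larger child 46 at index 3, swap → [51, 46, 34, 29, 39, 7, 10, 2, 24, 16]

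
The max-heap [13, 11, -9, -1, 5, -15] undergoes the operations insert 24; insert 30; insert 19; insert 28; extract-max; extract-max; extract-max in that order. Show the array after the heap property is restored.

[19, 11, 13, -1, 5, -15, -9]

insert 24:
  append 24 at index 6 → [13, 11, -9, -1, 5, -15, 24]
  24 > parent -9 at index 2, swap → [13, 11, 24, -1, 5, -15, -9]
  24 > parent 13 at index 0, swap → [24, 11, 13, -1, 5, -15, -9]
insert 30:
  append 30 at index 7 → [24, 11, 13, -1, 5, -15, -9, 30]
  30 > parent -1 at index 3, swap → [24, 11, 13, 30, 5, -15, -9, -1]
  30 > parent 11 at index 1, swap → [24, 30, 13, 11, 5, -15, -9, -1]
  30 > parent 24 at index 0, swap → [30, 24, 13, 11, 5, -15, -9, -1]
insert 19:
  append 19 at index 8 → [30, 24, 13, 11, 5, -15, -9, -1, 19]
  19 > parent 11 at index 3, swap → [30, 24, 13, 19, 5, -15, -9, -1, 11]
insert 28:
  append 28 at index 9 → [30, 24, 13, 19, 5, -15, -9, -1, 11, 28]
  28 > parent 5 at index 4, swap → [30, 24, 13, 19, 28, -15, -9, -1, 11, 5]
  28 > parent 24 at index 1, swap → [30, 28, 13, 19, 24, -15, -9, -1, 11, 5]
extract-max → returns 30:
  remove root 30; move last element 5 to root → [5, 28, 13, 19, 24, -15, -9, -1, 11]
  5 vs larger child 28 at index 1, swap → [28, 5, 13, 19, 24, -15, -9, -1, 11]
  5 vs larger child 24 at index 4, swap → [28, 24, 13, 19, 5, -15, -9, -1, 11]
extract-max → returns 28:
  remove root 28; move last element 11 to root → [11, 24, 13, 19, 5, -15, -9, -1]
  11 vs larger child 24 at index 1, swap → [24, 11, 13, 19, 5, -15, -9, -1]
  11 vs larger child 19 at index 3, swap → [24, 19, 13, 11, 5, -15, -9, -1]
extract-max → returns 24:
  remove root 24; move last element -1 to root → [-1, 19, 13, 11, 5, -15, -9]
  -1 vs larger child 19 at index 1, swap → [19, -1, 13, 11, 5, -15, -9]
  -1 vs larger child 11 at index 3, swap → [19, 11, 13, -1, 5, -15, -9]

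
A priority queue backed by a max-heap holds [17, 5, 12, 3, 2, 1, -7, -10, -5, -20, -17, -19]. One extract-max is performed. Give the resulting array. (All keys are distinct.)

[12, 5, 1, 3, 2, -19, -7, -10, -5, -20, -17]

remove root 17; move last element -19 to root → [-19, 5, 12, 3, 2, 1, -7, -10, -5, -20, -17]
-19 vs larger child 12 at index 2, swap → [12, 5, -19, 3, 2, 1, -7, -10, -5, -20, -17]
-19 vs larger child 1 at index 5, swap → [12, 5, 1, 3, 2, -19, -7, -10, -5, -20, -17]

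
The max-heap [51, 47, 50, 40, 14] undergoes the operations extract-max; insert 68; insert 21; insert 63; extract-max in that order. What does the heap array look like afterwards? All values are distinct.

extract-max → returns 51:
  remove root 51; move last element 14 to root → [14, 47, 50, 40]
  14 vs larger child 50 at index 2, swap → [50, 47, 14, 40]
insert 68:
  append 68 at index 4 → [50, 47, 14, 40, 68]
  68 > parent 47 at index 1, swap → [50, 68, 14, 40, 47]
  68 > parent 50 at index 0, swap → [68, 50, 14, 40, 47]
insert 21:
  append 21 at index 5 → [68, 50, 14, 40, 47, 21]
  21 > parent 14 at index 2, swap → [68, 50, 21, 40, 47, 14]
insert 63:
  append 63 at index 6 → [68, 50, 21, 40, 47, 14, 63]
  63 > parent 21 at index 2, swap → [68, 50, 63, 40, 47, 14, 21]
extract-max → returns 68:
  remove root 68; move last element 21 to root → [21, 50, 63, 40, 47, 14]
  21 vs larger child 63 at index 2, swap → [63, 50, 21, 40, 47, 14]

[63, 50, 21, 40, 47, 14]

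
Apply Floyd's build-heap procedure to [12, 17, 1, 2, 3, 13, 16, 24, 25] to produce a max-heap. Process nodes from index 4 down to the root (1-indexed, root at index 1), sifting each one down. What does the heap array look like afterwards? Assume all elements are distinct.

sift down from index 4:
  2 vs larger child 25 at index 9, swap → [12, 17, 1, 25, 3, 13, 16, 24, 2]
sift down from index 3:
  1 vs larger child 16 at index 7, swap → [12, 17, 16, 25, 3, 13, 1, 24, 2]
sift down from index 2:
  17 vs larger child 25 at index 4, swap → [12, 25, 16, 17, 3, 13, 1, 24, 2]
  17 vs larger child 24 at index 8, swap → [12, 25, 16, 24, 3, 13, 1, 17, 2]
sift down from index 1:
  12 vs larger child 25 at index 2, swap → [25, 12, 16, 24, 3, 13, 1, 17, 2]
  12 vs larger child 24 at index 4, swap → [25, 24, 16, 12, 3, 13, 1, 17, 2]
  12 vs larger child 17 at index 8, swap → [25, 24, 16, 17, 3, 13, 1, 12, 2]

[25, 24, 16, 17, 3, 13, 1, 12, 2]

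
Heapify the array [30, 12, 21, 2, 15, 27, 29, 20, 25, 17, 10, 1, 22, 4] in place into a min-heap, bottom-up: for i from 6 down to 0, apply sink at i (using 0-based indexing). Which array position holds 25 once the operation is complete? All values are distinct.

sift down from index 6:
  29 vs only child 4 at index 13, swap → [30, 12, 21, 2, 15, 27, 4, 20, 25, 17, 10, 1, 22, 29]
sift down from index 5:
  27 vs smaller child 1 at index 11, swap → [30, 12, 21, 2, 15, 1, 4, 20, 25, 17, 10, 27, 22, 29]
sift down from index 4:
  15 vs smaller child 10 at index 10, swap → [30, 12, 21, 2, 10, 1, 4, 20, 25, 17, 15, 27, 22, 29]
sift down from index 3: already satisfies heap property
sift down from index 2:
  21 vs smaller child 1 at index 5, swap → [30, 12, 1, 2, 10, 21, 4, 20, 25, 17, 15, 27, 22, 29]
sift down from index 1:
  12 vs smaller child 2 at index 3, swap → [30, 2, 1, 12, 10, 21, 4, 20, 25, 17, 15, 27, 22, 29]
sift down from index 0:
  30 vs smaller child 1 at index 2, swap → [1, 2, 30, 12, 10, 21, 4, 20, 25, 17, 15, 27, 22, 29]
  30 vs smaller child 4 at index 6, swap → [1, 2, 4, 12, 10, 21, 30, 20, 25, 17, 15, 27, 22, 29]
  30 vs only child 29 at index 13, swap → [1, 2, 4, 12, 10, 21, 29, 20, 25, 17, 15, 27, 22, 30]
resulting array: [1, 2, 4, 12, 10, 21, 29, 20, 25, 17, 15, 27, 22, 30]

8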